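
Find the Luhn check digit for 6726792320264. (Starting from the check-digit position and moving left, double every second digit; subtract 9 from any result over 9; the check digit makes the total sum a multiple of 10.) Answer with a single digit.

7

Partial digits right→left: 4 6 2 0 2 3 2 9 7 6 2 7 6
Double every second digit counting from the check-digit position (so the 1st, 3rd, 5th, ... of the partial from the right).
  doubled (with −9 where >9): 8 4 4 4 5 4 3 → sum 32
  kept as-is: 6 0 3 9 6 7 → sum 31
Total = 32 + 31 = 63.
Check digit = (10 − (63 mod 10)) mod 10 = 7.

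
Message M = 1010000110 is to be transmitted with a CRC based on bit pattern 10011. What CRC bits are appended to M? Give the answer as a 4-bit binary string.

Append 4 zeros: 10100001100000. Divide by 10011 (XOR where the leading bit is 1):
  pos 0: 10100 XOR 10011 = 00111
  pos 2: 11100 XOR 10011 = 01111
  pos 3: 11111 XOR 10011 = 01100
  pos 4: 11001 XOR 10011 = 01010
  pos 5: 10100 XOR 10011 = 00111
  pos 7: 11100 XOR 10011 = 01111
  pos 8: 11110 XOR 10011 = 01101
  pos 9: 11010 XOR 10011 = 01001
Remainder (last 4 bits) = 1001. This is the CRC / FCS.

1001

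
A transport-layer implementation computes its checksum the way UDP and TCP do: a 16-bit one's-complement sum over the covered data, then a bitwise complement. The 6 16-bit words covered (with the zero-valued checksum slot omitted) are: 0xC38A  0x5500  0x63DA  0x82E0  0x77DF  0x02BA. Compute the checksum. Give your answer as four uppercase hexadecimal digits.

One's-complement addition (fold any carry out of bit 15 back into bit 0):
  0xC38A + 0x5500 = 0x1188A → wrap carry → 0x188B
  0x188B + 0x63DA = 0x07C65
  0x7C65 + 0x82E0 = 0x0FF45
  0xFF45 + 0x77DF = 0x17724 → wrap carry → 0x7725
  0x7725 + 0x02BA = 0x079DF
One's-complement sum = 0x79DF.
Checksum = ~0x79DF & 0xFFFF = 0x8620.

8620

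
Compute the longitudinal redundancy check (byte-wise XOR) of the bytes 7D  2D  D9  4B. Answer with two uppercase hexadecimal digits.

C2

XOR the bytes together:
  start with 0x7D
  0x7D ⊕ 0x2D = 0x50
  0x50 ⊕ 0xD9 = 0x89
  0x89 ⊕ 0x4B = 0xC2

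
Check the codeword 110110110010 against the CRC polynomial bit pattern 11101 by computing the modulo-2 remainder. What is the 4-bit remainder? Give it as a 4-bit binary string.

1110

Modulo-2 division of 110110110010 by 11101:
  pos 0: 11011 XOR 11101 = 00110
  pos 2: 11001 XOR 11101 = 00100
  pos 4: 10010 XOR 11101 = 01111
  pos 5: 11110 XOR 11101 = 00011
Remainder = 1110 (nonzero — an error is detected).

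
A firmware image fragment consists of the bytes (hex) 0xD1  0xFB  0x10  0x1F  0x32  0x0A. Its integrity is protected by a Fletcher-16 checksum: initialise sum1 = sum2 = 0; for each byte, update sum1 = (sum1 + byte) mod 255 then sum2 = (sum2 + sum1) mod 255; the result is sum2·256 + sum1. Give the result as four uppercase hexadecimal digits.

E239

Running sums (mod 255):
  after byte 0 (0xD1): sum1=209, sum2=209
  after byte 1 (0xFB): sum1=205, sum2=159
  after byte 2 (0x10): sum1=221, sum2=125
  after byte 3 (0x1F): sum1=252, sum2=122
  after byte 4 (0x32): sum1=47, sum2=169
  after byte 5 (0x0A): sum1=57, sum2=226
Checksum = sum2·256 + sum1 = 226·256 + 57 = 57913 = 0xE239.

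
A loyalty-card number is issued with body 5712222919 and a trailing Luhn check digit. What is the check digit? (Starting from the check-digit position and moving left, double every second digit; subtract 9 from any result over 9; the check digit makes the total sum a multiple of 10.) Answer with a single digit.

Partial digits right→left: 9 1 9 2 2 2 2 1 7 5
Double every second digit counting from the check-digit position (so the 1st, 3rd, 5th, ... of the partial from the right).
  doubled (with −9 where >9): 9 9 4 4 5 → sum 31
  kept as-is: 1 2 2 1 5 → sum 11
Total = 31 + 11 = 42.
Check digit = (10 − (42 mod 10)) mod 10 = 8.

8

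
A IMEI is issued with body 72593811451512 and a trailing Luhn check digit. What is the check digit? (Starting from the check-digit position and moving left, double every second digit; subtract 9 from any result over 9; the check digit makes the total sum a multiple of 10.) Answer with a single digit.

0

Partial digits right→left: 2 1 5 1 5 4 1 1 8 3 9 5 2 7
Double every second digit counting from the check-digit position (so the 1st, 3rd, 5th, ... of the partial from the right).
  doubled (with −9 where >9): 4 1 1 2 7 9 4 → sum 28
  kept as-is: 1 1 4 1 3 5 7 → sum 22
Total = 28 + 22 = 50.
Check digit = (10 − (50 mod 10)) mod 10 = 0.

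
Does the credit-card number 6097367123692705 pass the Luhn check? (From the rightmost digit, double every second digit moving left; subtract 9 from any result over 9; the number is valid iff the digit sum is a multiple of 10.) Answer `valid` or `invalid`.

From the right, keep odd positions and double even positions (subtract 9 from any doubled value over 9):
  doubled (positions 2,4,...): 0 4 3 4 5 6 9 3 → sum 34
  kept (positions 1,3,...): 5 7 9 3 1 6 7 0 → sum 38
Total = 72.
72 mod 10 = 2, so the number is invalid.

invalid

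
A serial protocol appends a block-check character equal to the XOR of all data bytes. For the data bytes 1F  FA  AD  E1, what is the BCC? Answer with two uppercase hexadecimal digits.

A9

XOR the bytes together:
  start with 0x1F
  0x1F ⊕ 0xFA = 0xE5
  0xE5 ⊕ 0xAD = 0x48
  0x48 ⊕ 0xE1 = 0xA9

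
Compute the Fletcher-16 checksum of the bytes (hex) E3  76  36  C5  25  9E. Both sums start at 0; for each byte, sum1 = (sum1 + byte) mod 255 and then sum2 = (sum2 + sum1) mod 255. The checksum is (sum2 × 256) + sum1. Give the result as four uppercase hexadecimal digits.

BA1A

Running sums (mod 255):
  after byte 0 (E3): sum1=227, sum2=227
  after byte 1 (76): sum1=90, sum2=62
  after byte 2 (36): sum1=144, sum2=206
  after byte 3 (C5): sum1=86, sum2=37
  after byte 4 (25): sum1=123, sum2=160
  after byte 5 (9E): sum1=26, sum2=186
Checksum = sum2·256 + sum1 = 186·256 + 26 = 47642 = 0xBA1A.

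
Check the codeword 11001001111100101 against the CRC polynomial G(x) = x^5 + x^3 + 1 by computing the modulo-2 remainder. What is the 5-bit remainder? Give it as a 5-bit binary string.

Modulo-2 division of 11001001111100101 by 101001:
  pos 0: 110010 XOR 101001 = 011011
  pos 1: 110110 XOR 101001 = 011111
  pos 2: 111111 XOR 101001 = 010110
  pos 3: 101101 XOR 101001 = 000100
  pos 6: 100111 XOR 101001 = 001110
  pos 8: 111000 XOR 101001 = 010001
  pos 9: 100011 XOR 101001 = 001010
  pos 11: 101001 XOR 101001 = 000000
Remainder = 00000 (zero — the frame passes the CRC check).

00000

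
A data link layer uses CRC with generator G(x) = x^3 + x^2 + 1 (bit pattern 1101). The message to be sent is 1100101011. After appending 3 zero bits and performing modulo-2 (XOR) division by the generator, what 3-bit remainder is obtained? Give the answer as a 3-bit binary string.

Append 3 zeros: 1100101011000. Divide by 1101 (XOR where the leading bit is 1):
  pos 0: 1100 XOR 1101 = 0001
  pos 3: 1101 XOR 1101 = 0000
  pos 8: 1100 XOR 1101 = 0001
Remainder (last 3 bits) = 010. This is the CRC / FCS.

010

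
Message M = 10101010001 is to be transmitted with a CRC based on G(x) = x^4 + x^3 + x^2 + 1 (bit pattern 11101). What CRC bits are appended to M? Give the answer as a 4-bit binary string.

Append 4 zeros: 101010100010000. Divide by 11101 (XOR where the leading bit is 1):
  pos 0: 10101 XOR 11101 = 01000
  pos 1: 10000 XOR 11101 = 01101
  pos 2: 11011 XOR 11101 = 00110
  pos 4: 11000 XOR 11101 = 00101
  pos 6: 10101 XOR 11101 = 01000
  pos 7: 10000 XOR 11101 = 01101
  pos 8: 11010 XOR 11101 = 00111
  pos 10: 11100 XOR 11101 = 00001
Remainder (last 4 bits) = 0001. This is the CRC / FCS.

0001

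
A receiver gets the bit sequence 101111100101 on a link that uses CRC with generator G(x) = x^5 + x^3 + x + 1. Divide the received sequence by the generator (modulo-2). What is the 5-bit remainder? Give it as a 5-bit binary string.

00000

Modulo-2 division of 101111100101 by 101011:
  pos 0: 101111 XOR 101011 = 000100
  pos 3: 100100 XOR 101011 = 001111
  pos 5: 111110 XOR 101011 = 010101
  pos 6: 101011 XOR 101011 = 000000
Remainder = 00000 (zero — the frame passes the CRC check).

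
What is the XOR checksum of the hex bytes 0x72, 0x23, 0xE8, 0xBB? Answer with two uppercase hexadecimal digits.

XOR the bytes together:
  start with 0x72
  0x72 ⊕ 0x23 = 0x51
  0x51 ⊕ 0xE8 = 0xB9
  0xB9 ⊕ 0xBB = 0x02

02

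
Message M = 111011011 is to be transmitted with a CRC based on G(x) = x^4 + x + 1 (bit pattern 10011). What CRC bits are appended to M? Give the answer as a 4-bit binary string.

1101

Append 4 zeros: 1110110110000. Divide by 10011 (XOR where the leading bit is 1):
  pos 0: 11101 XOR 10011 = 01110
  pos 1: 11101 XOR 10011 = 01110
  pos 2: 11100 XOR 10011 = 01111
  pos 3: 11111 XOR 10011 = 01100
  pos 4: 11001 XOR 10011 = 01010
  pos 5: 10100 XOR 10011 = 00111
  pos 7: 11100 XOR 10011 = 01111
  pos 8: 11110 XOR 10011 = 01101
Remainder (last 4 bits) = 1101. This is the CRC / FCS.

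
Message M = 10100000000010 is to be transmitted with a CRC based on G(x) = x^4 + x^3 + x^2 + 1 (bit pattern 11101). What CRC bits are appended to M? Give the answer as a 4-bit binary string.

1101

Append 4 zeros: 101000000000100000. Divide by 11101 (XOR where the leading bit is 1):
  pos 0: 10100 XOR 11101 = 01001
  pos 1: 10010 XOR 11101 = 01111
  pos 2: 11110 XOR 11101 = 00011
  pos 5: 11000 XOR 11101 = 00101
  pos 7: 10100 XOR 11101 = 01001
  pos 8: 10011 XOR 11101 = 01110
  pos 9: 11100 XOR 11101 = 00001
  pos 13: 10000 XOR 11101 = 01101
Remainder (last 4 bits) = 1101. This is the CRC / FCS.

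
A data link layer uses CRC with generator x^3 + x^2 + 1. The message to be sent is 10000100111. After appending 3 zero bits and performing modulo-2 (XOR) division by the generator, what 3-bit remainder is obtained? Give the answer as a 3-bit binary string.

101

Append 3 zeros: 10000100111000. Divide by 1101 (XOR where the leading bit is 1):
  pos 0: 1000 XOR 1101 = 0101
  pos 1: 1010 XOR 1101 = 0111
  pos 2: 1111 XOR 1101 = 0010
  pos 4: 1000 XOR 1101 = 0101
  pos 5: 1011 XOR 1101 = 0110
  pos 6: 1101 XOR 1101 = 0000
  pos 10: 1000 XOR 1101 = 0101
Remainder (last 3 bits) = 101. This is the CRC / FCS.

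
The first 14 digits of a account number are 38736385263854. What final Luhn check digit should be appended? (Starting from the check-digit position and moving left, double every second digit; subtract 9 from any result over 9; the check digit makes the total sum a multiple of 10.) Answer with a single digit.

Partial digits right→left: 4 5 8 3 6 2 5 8 3 6 3 7 8 3
Double every second digit counting from the check-digit position (so the 1st, 3rd, 5th, ... of the partial from the right).
  doubled (with −9 where >9): 8 7 3 1 6 6 7 → sum 38
  kept as-is: 5 3 2 8 6 7 3 → sum 34
Total = 38 + 34 = 72.
Check digit = (10 − (72 mod 10)) mod 10 = 8.

8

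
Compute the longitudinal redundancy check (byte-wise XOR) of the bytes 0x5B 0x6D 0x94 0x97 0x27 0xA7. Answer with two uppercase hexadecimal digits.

B5

XOR the bytes together:
  start with 0x5B
  0x5B ⊕ 0x6D = 0x36
  0x36 ⊕ 0x94 = 0xA2
  0xA2 ⊕ 0x97 = 0x35
  0x35 ⊕ 0x27 = 0x12
  0x12 ⊕ 0xA7 = 0xB5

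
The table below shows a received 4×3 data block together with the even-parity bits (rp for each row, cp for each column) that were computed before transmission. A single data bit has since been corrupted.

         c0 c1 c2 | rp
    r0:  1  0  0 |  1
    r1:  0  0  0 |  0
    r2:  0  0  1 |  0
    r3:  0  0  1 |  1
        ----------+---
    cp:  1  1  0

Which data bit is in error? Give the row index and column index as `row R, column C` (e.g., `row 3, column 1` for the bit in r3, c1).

row 2, column 1

Recompute each row's even parity and compare to rp:
  r0: data parity 1, sent rp 1 → ok
  r1: data parity 0, sent rp 0 → ok
  r2: data parity 1, sent rp 0 → mismatch
  r3: data parity 1, sent rp 1 → ok
Recompute each column's even parity and compare to cp:
  c0: data parity 1, sent cp 1 → ok
  c1: data parity 0, sent cp 1 → mismatch
  c2: data parity 0, sent cp 0 → ok
Exactly one row (r2) and one column (c1) fail → the flipped bit is at their intersection.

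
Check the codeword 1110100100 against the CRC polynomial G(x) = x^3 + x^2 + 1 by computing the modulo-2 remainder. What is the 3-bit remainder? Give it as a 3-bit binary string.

000

Modulo-2 division of 1110100100 by 1101:
  pos 0: 1110 XOR 1101 = 0011
  pos 2: 1110 XOR 1101 = 0011
  pos 4: 1101 XOR 1101 = 0000
Remainder = 000 (zero — the frame passes the CRC check).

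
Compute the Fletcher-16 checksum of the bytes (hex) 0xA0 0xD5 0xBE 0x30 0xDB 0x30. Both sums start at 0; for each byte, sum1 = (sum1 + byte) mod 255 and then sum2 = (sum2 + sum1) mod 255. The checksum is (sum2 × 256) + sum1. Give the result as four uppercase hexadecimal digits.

Running sums (mod 255):
  after byte 0 (0xA0): sum1=160, sum2=160
  after byte 1 (0xD5): sum1=118, sum2=23
  after byte 2 (0xBE): sum1=53, sum2=76
  after byte 3 (0x30): sum1=101, sum2=177
  after byte 4 (0xDB): sum1=65, sum2=242
  after byte 5 (0x30): sum1=113, sum2=100
Checksum = sum2·256 + sum1 = 100·256 + 113 = 25713 = 0x6471.

6471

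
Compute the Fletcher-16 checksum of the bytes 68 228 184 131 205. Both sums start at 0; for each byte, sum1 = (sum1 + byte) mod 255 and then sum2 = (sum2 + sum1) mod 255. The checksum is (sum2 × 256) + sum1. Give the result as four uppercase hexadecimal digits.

E733

Running sums (mod 255):
  after byte 0 (68): sum1=68, sum2=68
  after byte 1 (228): sum1=41, sum2=109
  after byte 2 (184): sum1=225, sum2=79
  after byte 3 (131): sum1=101, sum2=180
  after byte 4 (205): sum1=51, sum2=231
Checksum = sum2·256 + sum1 = 231·256 + 51 = 59187 = 0xE733.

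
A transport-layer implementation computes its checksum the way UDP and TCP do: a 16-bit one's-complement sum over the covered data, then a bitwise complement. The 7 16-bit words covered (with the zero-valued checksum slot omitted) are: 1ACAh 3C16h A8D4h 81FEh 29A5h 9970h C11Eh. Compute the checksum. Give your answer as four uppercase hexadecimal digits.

One's-complement addition (fold any carry out of bit 15 back into bit 0):
  0x1ACA + 0x3C16 = 0x056E0
  0x56E0 + 0xA8D4 = 0x0FFB4
  0xFFB4 + 0x81FE = 0x181B2 → wrap carry → 0x81B3
  0x81B3 + 0x29A5 = 0x0AB58
  0xAB58 + 0x9970 = 0x144C8 → wrap carry → 0x44C9
  0x44C9 + 0xC11E = 0x105E7 → wrap carry → 0x05E8
One's-complement sum = 0x05E8.
Checksum = ~0x05E8 & 0xFFFF = 0xFA17.

FA17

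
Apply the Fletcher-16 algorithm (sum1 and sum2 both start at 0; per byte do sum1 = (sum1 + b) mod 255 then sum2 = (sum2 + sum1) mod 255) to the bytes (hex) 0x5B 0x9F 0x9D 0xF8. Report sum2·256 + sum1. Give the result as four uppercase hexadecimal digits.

Running sums (mod 255):
  after byte 0 (0x5B): sum1=91, sum2=91
  after byte 1 (0x9F): sum1=250, sum2=86
  after byte 2 (0x9D): sum1=152, sum2=238
  after byte 3 (0xF8): sum1=145, sum2=128
Checksum = sum2·256 + sum1 = 128·256 + 145 = 32913 = 0x8091.

8091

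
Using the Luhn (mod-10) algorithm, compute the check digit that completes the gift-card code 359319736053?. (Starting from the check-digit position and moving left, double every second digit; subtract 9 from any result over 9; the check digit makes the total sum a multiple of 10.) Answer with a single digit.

Partial digits right→left: 3 5 0 6 3 7 9 1 3 9 5 3
Double every second digit counting from the check-digit position (so the 1st, 3rd, 5th, ... of the partial from the right).
  doubled (with −9 where >9): 6 0 6 9 6 1 → sum 28
  kept as-is: 5 6 7 1 9 3 → sum 31
Total = 28 + 31 = 59.
Check digit = (10 − (59 mod 10)) mod 10 = 1.

1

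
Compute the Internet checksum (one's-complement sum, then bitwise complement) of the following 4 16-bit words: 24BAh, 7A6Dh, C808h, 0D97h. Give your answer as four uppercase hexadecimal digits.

One's-complement addition (fold any carry out of bit 15 back into bit 0):
  0x24BA + 0x7A6D = 0x09F27
  0x9F27 + 0xC808 = 0x1672F → wrap carry → 0x6730
  0x6730 + 0x0D97 = 0x074C7
One's-complement sum = 0x74C7.
Checksum = ~0x74C7 & 0xFFFF = 0x8B38.

8B38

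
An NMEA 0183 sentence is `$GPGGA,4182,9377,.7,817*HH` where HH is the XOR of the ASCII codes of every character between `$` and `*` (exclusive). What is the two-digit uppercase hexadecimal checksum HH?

XOR the ASCII codes of the payload characters:
  'G' = 0x47 → acc = 0x47
  'P' = 0x50 → acc = 0x17
  'G' = 0x47 → acc = 0x50
  'G' = 0x47 → acc = 0x17
  'A' = 0x41 → acc = 0x56
  ',' = 0x2C → acc = 0x7A
  '4' = 0x34 → acc = 0x4E
  '1' = 0x31 → acc = 0x7F
  '8' = 0x38 → acc = 0x47
  '2' = 0x32 → acc = 0x75
  ',' = 0x2C → acc = 0x59
  '9' = 0x39 → acc = 0x60
  '3' = 0x33 → acc = 0x53
  '7' = 0x37 → acc = 0x64
  '7' = 0x37 → acc = 0x53
  ',' = 0x2C → acc = 0x7F
  '.' = 0x2E → acc = 0x51
  '7' = 0x37 → acc = 0x66
  ',' = 0x2C → acc = 0x4A
  '8' = 0x38 → acc = 0x72
  '1' = 0x31 → acc = 0x43
  '7' = 0x37 → acc = 0x74
Checksum = 0x74.

74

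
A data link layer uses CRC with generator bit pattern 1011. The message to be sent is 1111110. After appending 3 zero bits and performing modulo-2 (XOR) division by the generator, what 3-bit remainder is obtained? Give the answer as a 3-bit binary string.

Append 3 zeros: 1111110000. Divide by 1011 (XOR where the leading bit is 1):
  pos 0: 1111 XOR 1011 = 0100
  pos 1: 1001 XOR 1011 = 0010
  pos 3: 1010 XOR 1011 = 0001
  pos 6: 1000 XOR 1011 = 0011
Remainder (last 3 bits) = 011. This is the CRC / FCS.

011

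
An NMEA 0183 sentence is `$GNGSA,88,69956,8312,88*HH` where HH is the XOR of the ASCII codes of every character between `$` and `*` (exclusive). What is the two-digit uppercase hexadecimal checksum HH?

XOR the ASCII codes of the payload characters:
  'G' = 0x47 → acc = 0x47
  'N' = 0x4E → acc = 0x09
  'G' = 0x47 → acc = 0x4E
  'S' = 0x53 → acc = 0x1D
  'A' = 0x41 → acc = 0x5C
  ',' = 0x2C → acc = 0x70
  '8' = 0x38 → acc = 0x48
  '8' = 0x38 → acc = 0x70
  ',' = 0x2C → acc = 0x5C
  '6' = 0x36 → acc = 0x6A
  '9' = 0x39 → acc = 0x53
  '9' = 0x39 → acc = 0x6A
  '5' = 0x35 → acc = 0x5F
  '6' = 0x36 → acc = 0x69
  ',' = 0x2C → acc = 0x45
  '8' = 0x38 → acc = 0x7D
  '3' = 0x33 → acc = 0x4E
  '1' = 0x31 → acc = 0x7F
  '2' = 0x32 → acc = 0x4D
  ',' = 0x2C → acc = 0x61
  '8' = 0x38 → acc = 0x59
  '8' = 0x38 → acc = 0x61
Checksum = 0x61.

61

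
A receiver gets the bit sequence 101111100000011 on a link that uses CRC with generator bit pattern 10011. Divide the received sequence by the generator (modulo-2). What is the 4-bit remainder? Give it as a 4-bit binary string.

Modulo-2 division of 101111100000011 by 10011:
  pos 0: 10111 XOR 10011 = 00100
  pos 2: 10011 XOR 10011 = 00000
Remainder = 0011 (nonzero — an error is detected).

0011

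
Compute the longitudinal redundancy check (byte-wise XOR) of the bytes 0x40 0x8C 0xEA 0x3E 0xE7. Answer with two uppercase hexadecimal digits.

XOR the bytes together:
  start with 0x40
  0x40 ⊕ 0x8C = 0xCC
  0xCC ⊕ 0xEA = 0x26
  0x26 ⊕ 0x3E = 0x18
  0x18 ⊕ 0xE7 = 0xFF

FF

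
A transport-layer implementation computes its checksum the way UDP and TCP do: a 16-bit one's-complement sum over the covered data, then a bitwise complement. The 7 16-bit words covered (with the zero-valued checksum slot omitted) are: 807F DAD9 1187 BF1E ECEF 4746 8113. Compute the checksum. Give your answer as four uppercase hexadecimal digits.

One's-complement addition (fold any carry out of bit 15 back into bit 0):
  0x807F + 0xDAD9 = 0x15B58 → wrap carry → 0x5B59
  0x5B59 + 0x1187 = 0x06CE0
  0x6CE0 + 0xBF1E = 0x12BFE → wrap carry → 0x2BFF
  0x2BFF + 0xECEF = 0x118EE → wrap carry → 0x18EF
  0x18EF + 0x4746 = 0x06035
  0x6035 + 0x8113 = 0x0E148
One's-complement sum = 0xE148.
Checksum = ~0xE148 & 0xFFFF = 0x1EB7.

1EB7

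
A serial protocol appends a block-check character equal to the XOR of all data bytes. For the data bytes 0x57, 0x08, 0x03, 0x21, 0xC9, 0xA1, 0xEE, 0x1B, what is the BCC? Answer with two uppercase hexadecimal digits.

E0

XOR the bytes together:
  start with 0x57
  0x57 ⊕ 0x08 = 0x5F
  0x5F ⊕ 0x03 = 0x5C
  0x5C ⊕ 0x21 = 0x7D
  0x7D ⊕ 0xC9 = 0xB4
  0xB4 ⊕ 0xA1 = 0x15
  0x15 ⊕ 0xEE = 0xFB
  0xFB ⊕ 0x1B = 0xE0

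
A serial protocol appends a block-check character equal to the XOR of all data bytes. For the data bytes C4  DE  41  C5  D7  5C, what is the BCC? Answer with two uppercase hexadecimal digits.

XOR the bytes together:
  start with 0xC4
  0xC4 ⊕ 0xDE = 0x1A
  0x1A ⊕ 0x41 = 0x5B
  0x5B ⊕ 0xC5 = 0x9E
  0x9E ⊕ 0xD7 = 0x49
  0x49 ⊕ 0x5C = 0x15

15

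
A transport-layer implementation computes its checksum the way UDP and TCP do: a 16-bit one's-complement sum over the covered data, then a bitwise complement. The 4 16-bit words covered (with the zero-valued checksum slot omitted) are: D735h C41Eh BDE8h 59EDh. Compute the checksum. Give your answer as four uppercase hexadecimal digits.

4CD5

One's-complement addition (fold any carry out of bit 15 back into bit 0):
  0xD735 + 0xC41E = 0x19B53 → wrap carry → 0x9B54
  0x9B54 + 0xBDE8 = 0x1593C → wrap carry → 0x593D
  0x593D + 0x59ED = 0x0B32A
One's-complement sum = 0xB32A.
Checksum = ~0xB32A & 0xFFFF = 0x4CD5.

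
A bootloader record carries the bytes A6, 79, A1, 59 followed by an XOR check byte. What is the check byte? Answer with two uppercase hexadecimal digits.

XOR the bytes together:
  start with 0xA6
  0xA6 ⊕ 0x79 = 0xDF
  0xDF ⊕ 0xA1 = 0x7E
  0x7E ⊕ 0x59 = 0x27

27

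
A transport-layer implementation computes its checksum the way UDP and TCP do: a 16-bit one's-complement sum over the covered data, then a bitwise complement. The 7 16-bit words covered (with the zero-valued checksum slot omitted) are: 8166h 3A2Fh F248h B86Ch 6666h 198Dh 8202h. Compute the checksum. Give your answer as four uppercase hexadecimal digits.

97BE

One's-complement addition (fold any carry out of bit 15 back into bit 0):
  0x8166 + 0x3A2F = 0x0BB95
  0xBB95 + 0xF248 = 0x1ADDD → wrap carry → 0xADDE
  0xADDE + 0xB86C = 0x1664A → wrap carry → 0x664B
  0x664B + 0x6666 = 0x0CCB1
  0xCCB1 + 0x198D = 0x0E63E
  0xE63E + 0x8202 = 0x16840 → wrap carry → 0x6841
One's-complement sum = 0x6841.
Checksum = ~0x6841 & 0xFFFF = 0x97BE.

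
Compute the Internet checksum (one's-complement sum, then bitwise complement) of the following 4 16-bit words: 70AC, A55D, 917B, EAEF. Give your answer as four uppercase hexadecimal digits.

6D8A

One's-complement addition (fold any carry out of bit 15 back into bit 0):
  0x70AC + 0xA55D = 0x11609 → wrap carry → 0x160A
  0x160A + 0x917B = 0x0A785
  0xA785 + 0xEAEF = 0x19274 → wrap carry → 0x9275
One's-complement sum = 0x9275.
Checksum = ~0x9275 & 0xFFFF = 0x6D8A.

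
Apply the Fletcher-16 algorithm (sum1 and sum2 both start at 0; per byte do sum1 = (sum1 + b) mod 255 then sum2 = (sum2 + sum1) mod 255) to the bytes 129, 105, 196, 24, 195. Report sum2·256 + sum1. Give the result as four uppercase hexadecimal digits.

6F8B

Running sums (mod 255):
  after byte 0 (129): sum1=129, sum2=129
  after byte 1 (105): sum1=234, sum2=108
  after byte 2 (196): sum1=175, sum2=28
  after byte 3 (24): sum1=199, sum2=227
  after byte 4 (195): sum1=139, sum2=111
Checksum = sum2·256 + sum1 = 111·256 + 139 = 28555 = 0x6F8B.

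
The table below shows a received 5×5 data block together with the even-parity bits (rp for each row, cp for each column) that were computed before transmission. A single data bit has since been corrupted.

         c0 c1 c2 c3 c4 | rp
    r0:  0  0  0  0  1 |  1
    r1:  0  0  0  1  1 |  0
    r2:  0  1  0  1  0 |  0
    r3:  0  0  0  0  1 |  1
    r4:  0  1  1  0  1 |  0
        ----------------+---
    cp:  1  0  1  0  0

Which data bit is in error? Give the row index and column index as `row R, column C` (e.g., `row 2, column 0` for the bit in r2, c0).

row 4, column 0

Recompute each row's even parity and compare to rp:
  r0: data parity 1, sent rp 1 → ok
  r1: data parity 0, sent rp 0 → ok
  r2: data parity 0, sent rp 0 → ok
  r3: data parity 1, sent rp 1 → ok
  r4: data parity 1, sent rp 0 → mismatch
Recompute each column's even parity and compare to cp:
  c0: data parity 0, sent cp 1 → mismatch
  c1: data parity 0, sent cp 0 → ok
  c2: data parity 1, sent cp 1 → ok
  c3: data parity 0, sent cp 0 → ok
  c4: data parity 0, sent cp 0 → ok
Exactly one row (r4) and one column (c0) fail → the flipped bit is at their intersection.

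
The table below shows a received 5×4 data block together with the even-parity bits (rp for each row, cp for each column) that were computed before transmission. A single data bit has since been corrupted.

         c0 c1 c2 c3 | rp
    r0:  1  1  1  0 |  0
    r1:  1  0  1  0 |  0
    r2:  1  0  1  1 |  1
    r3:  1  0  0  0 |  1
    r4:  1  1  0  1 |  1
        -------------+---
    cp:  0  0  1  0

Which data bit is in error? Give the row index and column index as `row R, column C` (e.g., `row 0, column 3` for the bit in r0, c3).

Recompute each row's even parity and compare to rp:
  r0: data parity 1, sent rp 0 → mismatch
  r1: data parity 0, sent rp 0 → ok
  r2: data parity 1, sent rp 1 → ok
  r3: data parity 1, sent rp 1 → ok
  r4: data parity 1, sent rp 1 → ok
Recompute each column's even parity and compare to cp:
  c0: data parity 1, sent cp 0 → mismatch
  c1: data parity 0, sent cp 0 → ok
  c2: data parity 1, sent cp 1 → ok
  c3: data parity 0, sent cp 0 → ok
Exactly one row (r0) and one column (c0) fail → the flipped bit is at their intersection.

row 0, column 0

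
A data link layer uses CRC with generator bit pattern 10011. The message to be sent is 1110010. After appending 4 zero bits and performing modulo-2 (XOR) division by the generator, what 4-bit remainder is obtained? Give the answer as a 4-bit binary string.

1110

Append 4 zeros: 11100100000. Divide by 10011 (XOR where the leading bit is 1):
  pos 0: 11100 XOR 10011 = 01111
  pos 1: 11111 XOR 10011 = 01100
  pos 2: 11000 XOR 10011 = 01011
  pos 3: 10110 XOR 10011 = 00101
  pos 5: 10100 XOR 10011 = 00111
Remainder (last 4 bits) = 1110. This is the CRC / FCS.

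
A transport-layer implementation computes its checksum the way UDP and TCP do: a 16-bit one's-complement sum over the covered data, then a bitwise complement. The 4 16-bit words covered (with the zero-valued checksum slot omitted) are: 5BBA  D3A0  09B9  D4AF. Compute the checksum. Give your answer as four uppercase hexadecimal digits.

One's-complement addition (fold any carry out of bit 15 back into bit 0):
  0x5BBA + 0xD3A0 = 0x12F5A → wrap carry → 0x2F5B
  0x2F5B + 0x09B9 = 0x03914
  0x3914 + 0xD4AF = 0x10DC3 → wrap carry → 0x0DC4
One's-complement sum = 0x0DC4.
Checksum = ~0x0DC4 & 0xFFFF = 0xF23B.

F23B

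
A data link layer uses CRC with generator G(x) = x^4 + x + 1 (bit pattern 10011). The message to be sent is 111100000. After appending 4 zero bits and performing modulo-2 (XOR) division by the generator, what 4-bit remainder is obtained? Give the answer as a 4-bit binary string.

1100

Append 4 zeros: 1111000000000. Divide by 10011 (XOR where the leading bit is 1):
  pos 0: 11110 XOR 10011 = 01101
  pos 1: 11010 XOR 10011 = 01001
  pos 2: 10010 XOR 10011 = 00001
  pos 6: 10000 XOR 10011 = 00011
Remainder (last 4 bits) = 1100. This is the CRC / FCS.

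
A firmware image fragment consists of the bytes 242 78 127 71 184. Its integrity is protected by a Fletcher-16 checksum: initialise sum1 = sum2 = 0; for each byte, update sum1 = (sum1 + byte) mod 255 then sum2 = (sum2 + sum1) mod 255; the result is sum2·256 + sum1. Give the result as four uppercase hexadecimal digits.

BDC0

Running sums (mod 255):
  after byte 0 (242): sum1=242, sum2=242
  after byte 1 (78): sum1=65, sum2=52
  after byte 2 (127): sum1=192, sum2=244
  after byte 3 (71): sum1=8, sum2=252
  after byte 4 (184): sum1=192, sum2=189
Checksum = sum2·256 + sum1 = 189·256 + 192 = 48576 = 0xBDC0.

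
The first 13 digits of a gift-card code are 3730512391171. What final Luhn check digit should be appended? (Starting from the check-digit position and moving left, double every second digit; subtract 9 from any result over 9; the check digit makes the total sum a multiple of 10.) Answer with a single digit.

1

Partial digits right→left: 1 7 1 1 9 3 2 1 5 0 3 7 3
Double every second digit counting from the check-digit position (so the 1st, 3rd, 5th, ... of the partial from the right).
  doubled (with −9 where >9): 2 2 9 4 1 6 6 → sum 30
  kept as-is: 7 1 3 1 0 7 → sum 19
Total = 30 + 19 = 49.
Check digit = (10 − (49 mod 10)) mod 10 = 1.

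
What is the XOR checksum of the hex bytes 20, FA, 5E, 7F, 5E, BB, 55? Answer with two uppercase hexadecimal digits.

4B

XOR the bytes together:
  start with 0x20
  0x20 ⊕ 0xFA = 0xDA
  0xDA ⊕ 0x5E = 0x84
  0x84 ⊕ 0x7F = 0xFB
  0xFB ⊕ 0x5E = 0xA5
  0xA5 ⊕ 0xBB = 0x1E
  0x1E ⊕ 0x55 = 0x4B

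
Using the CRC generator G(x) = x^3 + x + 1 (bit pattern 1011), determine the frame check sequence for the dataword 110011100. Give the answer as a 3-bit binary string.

110

Append 3 zeros: 110011100000. Divide by 1011 (XOR where the leading bit is 1):
  pos 0: 1100 XOR 1011 = 0111
  pos 1: 1111 XOR 1011 = 0100
  pos 2: 1001 XOR 1011 = 0010
  pos 4: 1010 XOR 1011 = 0001
  pos 7: 1000 XOR 1011 = 0011
Remainder (last 3 bits) = 110. This is the CRC / FCS.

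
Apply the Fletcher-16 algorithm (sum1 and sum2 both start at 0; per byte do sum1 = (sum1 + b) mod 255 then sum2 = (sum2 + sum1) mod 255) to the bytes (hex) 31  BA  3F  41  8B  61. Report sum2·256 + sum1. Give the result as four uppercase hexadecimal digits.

0659

Running sums (mod 255):
  after byte 0 (31): sum1=49, sum2=49
  after byte 1 (BA): sum1=235, sum2=29
  after byte 2 (3F): sum1=43, sum2=72
  after byte 3 (41): sum1=108, sum2=180
  after byte 4 (8B): sum1=247, sum2=172
  after byte 5 (61): sum1=89, sum2=6
Checksum = sum2·256 + sum1 = 6·256 + 89 = 1625 = 0x0659.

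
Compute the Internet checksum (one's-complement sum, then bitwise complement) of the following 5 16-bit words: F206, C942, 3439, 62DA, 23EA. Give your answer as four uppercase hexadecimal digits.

89B8

One's-complement addition (fold any carry out of bit 15 back into bit 0):
  0xF206 + 0xC942 = 0x1BB48 → wrap carry → 0xBB49
  0xBB49 + 0x3439 = 0x0EF82
  0xEF82 + 0x62DA = 0x1525C → wrap carry → 0x525D
  0x525D + 0x23EA = 0x07647
One's-complement sum = 0x7647.
Checksum = ~0x7647 & 0xFFFF = 0x89B8.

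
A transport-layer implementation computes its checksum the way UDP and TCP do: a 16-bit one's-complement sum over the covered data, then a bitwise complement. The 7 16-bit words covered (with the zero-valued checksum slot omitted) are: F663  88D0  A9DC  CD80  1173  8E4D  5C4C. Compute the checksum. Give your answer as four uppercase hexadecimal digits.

0D61

One's-complement addition (fold any carry out of bit 15 back into bit 0):
  0xF663 + 0x88D0 = 0x17F33 → wrap carry → 0x7F34
  0x7F34 + 0xA9DC = 0x12910 → wrap carry → 0x2911
  0x2911 + 0xCD80 = 0x0F691
  0xF691 + 0x1173 = 0x10804 → wrap carry → 0x0805
  0x0805 + 0x8E4D = 0x09652
  0x9652 + 0x5C4C = 0x0F29E
One's-complement sum = 0xF29E.
Checksum = ~0xF29E & 0xFFFF = 0x0D61.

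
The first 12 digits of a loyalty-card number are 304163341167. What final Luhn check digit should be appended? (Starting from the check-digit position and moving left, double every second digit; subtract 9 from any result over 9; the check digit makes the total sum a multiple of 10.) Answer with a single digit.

Partial digits right→left: 7 6 1 1 4 3 3 6 1 4 0 3
Double every second digit counting from the check-digit position (so the 1st, 3rd, 5th, ... of the partial from the right).
  doubled (with −9 where >9): 5 2 8 6 2 0 → sum 23
  kept as-is: 6 1 3 6 4 3 → sum 23
Total = 23 + 23 = 46.
Check digit = (10 − (46 mod 10)) mod 10 = 4.

4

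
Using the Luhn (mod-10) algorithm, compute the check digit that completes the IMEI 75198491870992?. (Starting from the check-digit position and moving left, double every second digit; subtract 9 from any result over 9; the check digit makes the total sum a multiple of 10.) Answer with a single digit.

Partial digits right→left: 2 9 9 0 7 8 1 9 4 8 9 1 5 7
Double every second digit counting from the check-digit position (so the 1st, 3rd, 5th, ... of the partial from the right).
  doubled (with −9 where >9): 4 9 5 2 8 9 1 → sum 38
  kept as-is: 9 0 8 9 8 1 7 → sum 42
Total = 38 + 42 = 80.
Check digit = (10 − (80 mod 10)) mod 10 = 0.

0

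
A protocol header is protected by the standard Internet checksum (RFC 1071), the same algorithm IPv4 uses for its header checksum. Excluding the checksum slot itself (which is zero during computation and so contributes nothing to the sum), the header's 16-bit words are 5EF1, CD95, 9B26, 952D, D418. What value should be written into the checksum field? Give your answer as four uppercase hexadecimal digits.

One's-complement addition (fold any carry out of bit 15 back into bit 0):
  0x5EF1 + 0xCD95 = 0x12C86 → wrap carry → 0x2C87
  0x2C87 + 0x9B26 = 0x0C7AD
  0xC7AD + 0x952D = 0x15CDA → wrap carry → 0x5CDB
  0x5CDB + 0xD418 = 0x130F3 → wrap carry → 0x30F4
One's-complement sum = 0x30F4.
Checksum = ~0x30F4 & 0xFFFF = 0xCF0B.

CF0B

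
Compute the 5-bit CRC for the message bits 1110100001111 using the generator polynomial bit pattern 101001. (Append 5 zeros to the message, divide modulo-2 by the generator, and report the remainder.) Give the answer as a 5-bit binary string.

Append 5 zeros: 111010000111100000. Divide by 101001 (XOR where the leading bit is 1):
  pos 0: 111010 XOR 101001 = 010011
  pos 1: 100110 XOR 101001 = 001111
  pos 3: 111100 XOR 101001 = 010101
  pos 4: 101011 XOR 101001 = 000010
  pos 8: 101110 XOR 101001 = 000111
  pos 11: 111000 XOR 101001 = 010001
  pos 12: 100010 XOR 101001 = 001011
Remainder (last 5 bits) = 01011. This is the CRC / FCS.

01011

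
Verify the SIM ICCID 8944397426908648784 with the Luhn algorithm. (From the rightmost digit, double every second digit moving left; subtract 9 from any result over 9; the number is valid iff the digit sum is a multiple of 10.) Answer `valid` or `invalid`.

valid

From the right, keep odd positions and double even positions (subtract 9 from any doubled value over 9):
  doubled (positions 2,4,...): 7 7 3 0 3 8 9 8 9 → sum 54
  kept (positions 1,3,...): 4 7 4 8 9 2 7 3 4 8 → sum 56
Total = 110.
110 mod 10 = 0, so the number is valid.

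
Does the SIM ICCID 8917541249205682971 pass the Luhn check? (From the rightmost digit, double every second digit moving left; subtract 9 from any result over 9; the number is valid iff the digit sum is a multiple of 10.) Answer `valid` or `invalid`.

invalid

From the right, keep odd positions and double even positions (subtract 9 from any doubled value over 9):
  doubled (positions 2,4,...): 5 4 3 0 9 4 8 5 9 → sum 47
  kept (positions 1,3,...): 1 9 8 5 2 4 1 5 1 8 → sum 44
Total = 91.
91 mod 10 = 1, so the number is invalid.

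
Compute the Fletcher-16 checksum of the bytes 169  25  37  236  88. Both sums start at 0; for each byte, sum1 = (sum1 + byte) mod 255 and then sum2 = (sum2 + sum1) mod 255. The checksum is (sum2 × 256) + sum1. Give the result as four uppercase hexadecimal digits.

562D

Running sums (mod 255):
  after byte 0 (169): sum1=169, sum2=169
  after byte 1 (25): sum1=194, sum2=108
  after byte 2 (37): sum1=231, sum2=84
  after byte 3 (236): sum1=212, sum2=41
  after byte 4 (88): sum1=45, sum2=86
Checksum = sum2·256 + sum1 = 86·256 + 45 = 22061 = 0x562D.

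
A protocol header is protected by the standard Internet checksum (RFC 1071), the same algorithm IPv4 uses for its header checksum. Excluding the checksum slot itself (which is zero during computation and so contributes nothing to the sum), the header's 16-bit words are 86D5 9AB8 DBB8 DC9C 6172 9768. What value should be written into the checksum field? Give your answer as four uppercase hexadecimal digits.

One's-complement addition (fold any carry out of bit 15 back into bit 0):
  0x86D5 + 0x9AB8 = 0x1218D → wrap carry → 0x218E
  0x218E + 0xDBB8 = 0x0FD46
  0xFD46 + 0xDC9C = 0x1D9E2 → wrap carry → 0xD9E3
  0xD9E3 + 0x6172 = 0x13B55 → wrap carry → 0x3B56
  0x3B56 + 0x9768 = 0x0D2BE
One's-complement sum = 0xD2BE.
Checksum = ~0xD2BE & 0xFFFF = 0x2D41.

2D41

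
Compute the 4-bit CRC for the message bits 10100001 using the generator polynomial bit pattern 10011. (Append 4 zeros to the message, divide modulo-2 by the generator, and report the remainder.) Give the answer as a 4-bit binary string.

0111

Append 4 zeros: 101000010000. Divide by 10011 (XOR where the leading bit is 1):
  pos 0: 10100 XOR 10011 = 00111
  pos 2: 11100 XOR 10011 = 01111
  pos 3: 11111 XOR 10011 = 01100
  pos 4: 11000 XOR 10011 = 01011
  pos 5: 10110 XOR 10011 = 00101
  pos 7: 10100 XOR 10011 = 00111
Remainder (last 4 bits) = 0111. This is the CRC / FCS.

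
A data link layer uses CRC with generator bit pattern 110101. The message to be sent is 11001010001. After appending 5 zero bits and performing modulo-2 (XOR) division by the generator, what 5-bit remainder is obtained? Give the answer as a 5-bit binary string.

Append 5 zeros: 1100101000100000. Divide by 110101 (XOR where the leading bit is 1):
  pos 0: 110010 XOR 110101 = 000111
  pos 3: 111100 XOR 110101 = 001001
  pos 5: 100101 XOR 110101 = 010000
  pos 6: 100000 XOR 110101 = 010101
  pos 7: 101010 XOR 110101 = 011111
  pos 8: 111110 XOR 110101 = 001011
  pos 10: 101100 XOR 110101 = 011001
Remainder (last 5 bits) = 11001. This is the CRC / FCS.

11001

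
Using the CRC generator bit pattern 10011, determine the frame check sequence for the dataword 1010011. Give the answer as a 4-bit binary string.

Append 4 zeros: 10100110000. Divide by 10011 (XOR where the leading bit is 1):
  pos 0: 10100 XOR 10011 = 00111
  pos 2: 11111 XOR 10011 = 01100
  pos 3: 11000 XOR 10011 = 01011
  pos 4: 10110 XOR 10011 = 00101
  pos 6: 10100 XOR 10011 = 00111
Remainder (last 4 bits) = 0111. This is the CRC / FCS.

0111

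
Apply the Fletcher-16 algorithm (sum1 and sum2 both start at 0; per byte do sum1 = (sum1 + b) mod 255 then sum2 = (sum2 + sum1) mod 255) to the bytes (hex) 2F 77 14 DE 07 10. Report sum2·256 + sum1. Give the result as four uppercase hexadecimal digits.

7BB0

Running sums (mod 255):
  after byte 0 (2F): sum1=47, sum2=47
  after byte 1 (77): sum1=166, sum2=213
  after byte 2 (14): sum1=186, sum2=144
  after byte 3 (DE): sum1=153, sum2=42
  after byte 4 (07): sum1=160, sum2=202
  after byte 5 (10): sum1=176, sum2=123
Checksum = sum2·256 + sum1 = 123·256 + 176 = 31664 = 0x7BB0.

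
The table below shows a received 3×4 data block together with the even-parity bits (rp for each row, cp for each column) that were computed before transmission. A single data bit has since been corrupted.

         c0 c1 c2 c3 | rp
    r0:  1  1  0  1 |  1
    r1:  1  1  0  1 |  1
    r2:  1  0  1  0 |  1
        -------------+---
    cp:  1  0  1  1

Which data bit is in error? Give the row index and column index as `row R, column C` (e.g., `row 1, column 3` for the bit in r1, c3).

row 2, column 3

Recompute each row's even parity and compare to rp:
  r0: data parity 1, sent rp 1 → ok
  r1: data parity 1, sent rp 1 → ok
  r2: data parity 0, sent rp 1 → mismatch
Recompute each column's even parity and compare to cp:
  c0: data parity 1, sent cp 1 → ok
  c1: data parity 0, sent cp 0 → ok
  c2: data parity 1, sent cp 1 → ok
  c3: data parity 0, sent cp 1 → mismatch
Exactly one row (r2) and one column (c3) fail → the flipped bit is at their intersection.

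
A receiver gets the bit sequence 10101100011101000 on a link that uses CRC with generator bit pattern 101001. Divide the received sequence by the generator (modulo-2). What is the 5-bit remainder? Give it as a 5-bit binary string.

00000

Modulo-2 division of 10101100011101000 by 101001:
  pos 0: 101011 XOR 101001 = 000010
  pos 4: 100001 XOR 101001 = 001000
  pos 6: 100011 XOR 101001 = 001010
  pos 8: 101001 XOR 101001 = 000000
Remainder = 00000 (zero — the frame passes the CRC check).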